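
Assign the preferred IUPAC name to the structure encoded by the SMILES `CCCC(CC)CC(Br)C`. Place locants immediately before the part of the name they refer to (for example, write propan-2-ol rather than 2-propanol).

The longest continuous carbon chain has 7 atoms, so the parent hydride is heptane.
Choose the numbering such that the substituent locant set {2,4} is lower than {4,6} at the first point of difference.
That gives a bromo group at C-2; an ethyl group at C-4.
Prefixes are listed alphabetically: bromo, ethyl.
The name is 2-bromo-4-ethylheptane.

2-bromo-4-ethylheptane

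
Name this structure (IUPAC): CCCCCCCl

1-chlorohexane

The longest continuous carbon chain has 6 atoms, so the parent hydride is hexane.
The numbering direction is chosen so that the substituent locant set {1} is lower than {6} at the first point of difference.
This places a chloro group at C-1.
The name is 1-chlorohexane.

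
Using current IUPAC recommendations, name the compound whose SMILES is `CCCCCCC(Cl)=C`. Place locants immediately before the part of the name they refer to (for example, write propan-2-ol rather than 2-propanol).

The longest carbon chain that includes the multiple bond has 8 carbons, so the parent hydride is octane.
The chain contains a C=C double bond, so the unsaturation ending is -ene.
Choose the numbering such that numbering from this end puts the double bond at C-1 rather than C-7.
With this numbering: the double bond between C-1 and C-2; a chloro group at C-2.
Putting it together: 2-chlorooct-1-ene.

2-chlorooct-1-ene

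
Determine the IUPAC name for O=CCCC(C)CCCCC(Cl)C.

Counting along the main chain through the –CHO group gives 10 carbons: the parent is decane.
The highest-priority functional group is an aldehyde (terminal –CHO), so the name ends in -al.
The numbering direction is chosen so that the aldehyde carbon is C-1 by definition.
That gives a chloro group at C-9; a methyl group at C-4.
Substituent prefixes are cited in alphabetical order (multiplying prefixes like di-/tri- are ignored for ordering).
The name is 9-chloro-4-methyldecanal.

9-chloro-4-methyldecanal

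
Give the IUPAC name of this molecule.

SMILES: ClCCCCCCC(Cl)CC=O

Counting along the main chain through the –CHO group gives 9 carbons: the parent is nonane.
An aldehyde (terminal –CHO) is the principal characteristic group, giving the suffix -al.
Choose the numbering such that the aldehyde carbon is C-1 by definition.
This places chloro groups at C-3 and C-9.
Putting it together: 3,9-dichlorononanal.

3,9-dichlorononanal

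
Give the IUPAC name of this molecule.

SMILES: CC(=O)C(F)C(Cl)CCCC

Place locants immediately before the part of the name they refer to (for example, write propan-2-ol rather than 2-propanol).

4-chloro-3-fluorooctan-2-one

The longest chain bearing the carbonyl is 8 carbons long (octane).
The principal characteristic group is a ketone (C=O on an internal carbon), named with the suffix -one.
Number the chain so that numbering from this end puts the carbonyl group at C-2 rather than C-7.
This places the carbonyl at C-2; a chloro group at C-4; a fluoro group at C-3.
Substituent prefixes are cited in alphabetical order (multiplying prefixes like di-/tri- are ignored for ordering).
The name is 4-chloro-3-fluorooctan-2-one.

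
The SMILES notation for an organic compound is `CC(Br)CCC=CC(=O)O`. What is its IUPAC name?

Counting along the main chain through the –COOH group and the multiple bond gives 7 carbons: the parent is heptane.
A carboxylic acid (terminal –COOH) is the principal characteristic group, giving the suffix -oic acid.
The chain contains a C=C double bond, so the unsaturation ending is -ene.
Number the chain so that the carboxylic acid carbon is C-1 by definition.
That gives the double bond between C-2 and C-3; a bromo group at C-6.
Putting it together: 6-bromohept-2-enoic acid.

6-bromohept-2-enoic acid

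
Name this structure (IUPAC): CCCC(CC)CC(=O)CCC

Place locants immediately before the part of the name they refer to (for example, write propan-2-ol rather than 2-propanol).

The longest carbon chain that includes the carbonyl has 9 carbons, so the parent hydride is nonane.
The highest-priority functional group is a ketone (C=O on an internal carbon), so the name ends in -one.
The numbering direction is chosen so that numbering from this end puts the carbonyl group at C-4 rather than C-6.
That gives the carbonyl at C-4; an ethyl group at C-6.
Assembling the pieces gives 6-ethylnonan-4-one.

6-ethylnonan-4-one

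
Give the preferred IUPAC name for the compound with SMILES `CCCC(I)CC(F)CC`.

The parent chain contains 8 carbons (octane).
The numbering direction is chosen so that the substituent locant set {3,5} is lower than {4,6} at the first point of difference.
That gives a fluoro group at C-3; an iodo group at C-5.
Prefixes are listed alphabetically: fluoro, iodo.
Assembling the pieces gives 3-fluoro-5-iodooctane.

3-fluoro-5-iodooctane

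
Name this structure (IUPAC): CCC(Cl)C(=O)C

Counting along the main chain through the carbonyl gives 5 carbons: the parent is pentane.
The principal characteristic group is a ketone (C=O on an internal carbon), named with the suffix -one.
The numbering direction is chosen so that numbering from this end puts the carbonyl group at C-2 rather than C-4.
With this numbering: the carbonyl at C-2; a chloro group at C-3.
Putting it together: 3-chloropentan-2-one.

3-chloropentan-2-one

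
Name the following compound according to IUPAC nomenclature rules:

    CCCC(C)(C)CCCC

The longest carbon chain is 8 atoms: the parent is octane.
Number the chain so that the substituent locant set {4,4} is lower than {5,5} at the first point of difference.
This places two methyl groups at C-4.
Assembling the pieces gives 4,4-dimethyloctane.

4,4-dimethyloctane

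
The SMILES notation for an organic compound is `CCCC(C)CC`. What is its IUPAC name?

The parent chain contains 6 carbons (hexane).
The numbering direction is chosen so that the substituent locant set {3} is lower than {4} at the first point of difference.
That gives a methyl group at C-3.
Putting it together: 3-methylhexane.

3-methylhexane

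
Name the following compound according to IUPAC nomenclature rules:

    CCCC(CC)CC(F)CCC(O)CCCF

The longest carbon chain that includes the –OH group has 12 carbons, so the parent hydride is dodecane.
The highest-priority functional group is an alcohol (–OH), so the name ends in -ol.
The numbering direction is chosen so that numbering from this end puts the hydroxyl group at C-4 rather than C-9.
With this numbering: the hydroxyl at C-4; an ethyl group at C-9; fluoro groups at C-1 and C-7.
The substituents are ordered alphabetically, ignoring any di-/tri- multipliers.
Putting it together: 9-ethyl-1,7-difluorododecan-4-ol.

9-ethyl-1,7-difluorododecan-4-ol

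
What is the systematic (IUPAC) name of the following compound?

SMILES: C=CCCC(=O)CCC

The longest chain bearing the carbonyl and the multiple bond is 8 carbons long (octane).
The highest-priority functional group is a ketone (C=O on an internal carbon), so the name ends in -one.
The chain contains a C=C double bond, so the unsaturation ending is -ene.
Number the chain so that numbering from this end puts the carbonyl group at C-4 rather than C-5.
With this numbering: the carbonyl at C-4; the double bond between C-7 and C-8.
Assembling the pieces gives oct-7-en-4-one.

oct-7-en-4-one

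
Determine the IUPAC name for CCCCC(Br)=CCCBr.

The longest carbon chain that includes the multiple bond has 8 carbons, so the parent hydride is octane.
A C=C double bond in the chain gives the infix -ene-.
Choose the numbering such that numbering from this end puts the double bond at C-3 rather than C-5.
With this numbering: the double bond between C-3 and C-4; bromo groups at C-1 and C-4.
Putting it together: 1,4-dibromooct-3-ene.

1,4-dibromooct-3-ene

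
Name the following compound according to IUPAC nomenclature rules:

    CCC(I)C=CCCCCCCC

3-iodododec-4-ene

Counting along the main chain through the multiple bond gives 12 carbons: the parent is dodecane.
The chain contains a C=C double bond, so the unsaturation ending is -ene.
Number the chain so that numbering from this end puts the double bond at C-4 rather than C-8.
That gives the double bond between C-4 and C-5; an iodo group at C-3.
Putting it together: 3-iodododec-4-ene.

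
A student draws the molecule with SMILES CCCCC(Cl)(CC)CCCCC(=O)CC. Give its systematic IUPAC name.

8-chloro-8-ethyldodecan-3-one

The longest carbon chain that includes the carbonyl has 12 carbons, so the parent hydride is dodecane.
The principal characteristic group is a ketone (C=O on an internal carbon), named with the suffix -one.
Number the chain so that numbering from this end puts the carbonyl group at C-3 rather than C-10.
This places the carbonyl at C-3; a chloro group at C-8; an ethyl group at C-8.
The substituents are ordered alphabetically, ignoring any di-/tri- multipliers.
Putting it together: 8-chloro-8-ethyldodecan-3-one.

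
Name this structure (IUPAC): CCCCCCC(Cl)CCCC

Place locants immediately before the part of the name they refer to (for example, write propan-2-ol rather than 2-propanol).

The longest carbon chain is 11 atoms: the parent is undecane.
The numbering direction is chosen so that the substituent locant set {5} is lower than {7} at the first point of difference.
That gives a chloro group at C-5.
Assembling the pieces gives 5-chloroundecane.

5-chloroundecane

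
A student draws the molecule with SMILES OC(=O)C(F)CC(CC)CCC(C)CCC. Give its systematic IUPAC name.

4-ethyl-2-fluoro-7-methyldecanoic acid

The longest chain bearing the –COOH group is 10 carbons long (decane).
A carboxylic acid (terminal –COOH) is the principal characteristic group, giving the suffix -oic acid.
Number the chain so that the carboxylic acid carbon is C-1 by definition.
This places an ethyl group at C-4; a fluoro group at C-2; a methyl group at C-7.
Substituent prefixes are cited in alphabetical order (multiplying prefixes like di-/tri- are ignored for ordering).
Assembling the pieces gives 4-ethyl-2-fluoro-7-methyldecanoic acid.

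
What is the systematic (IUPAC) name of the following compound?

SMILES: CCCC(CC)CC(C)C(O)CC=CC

The longest carbon chain that includes the –OH group and the multiple bond has 11 carbons, so the parent hydride is undecane.
The principal characteristic group is an alcohol (–OH), named with the suffix -ol.
A C=C double bond in the chain gives the infix -ene-.
Choose the numbering such that numbering from this end puts the hydroxyl group at C-5 rather than C-7.
With this numbering: the hydroxyl at C-5; the double bond between C-2 and C-3; an ethyl group at C-8; a methyl group at C-6.
The substituents are ordered alphabetically, ignoring any di-/tri- multipliers.
Assembling the pieces gives 8-ethyl-6-methylundec-2-en-5-ol.

8-ethyl-6-methylundec-2-en-5-ol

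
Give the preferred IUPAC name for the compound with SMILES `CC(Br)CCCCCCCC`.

2-bromodecane

The parent chain contains 10 carbons (decane).
Number the chain so that the substituent locant set {2} is lower than {9} at the first point of difference.
That gives a bromo group at C-2.
Assembling the pieces gives 2-bromodecane.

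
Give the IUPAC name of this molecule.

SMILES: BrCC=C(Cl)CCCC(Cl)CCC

1-bromo-3,7-dichlorodec-2-ene

Counting along the main chain through the multiple bond gives 10 carbons: the parent is decane.
The chain contains a C=C double bond, so the unsaturation ending is -ene.
Number the chain so that numbering from this end puts the double bond at C-2 rather than C-8.
This places the double bond between C-2 and C-3; a bromo group at C-1; chloro groups at C-3 and C-7.
Prefixes are listed alphabetically: bromo, chloro.
Putting it together: 1-bromo-3,7-dichlorodec-2-ene.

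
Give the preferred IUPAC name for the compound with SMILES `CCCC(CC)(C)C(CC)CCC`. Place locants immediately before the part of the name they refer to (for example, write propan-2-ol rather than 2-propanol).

The longest carbon chain is 8 atoms: the parent is octane.
Number the chain so that the substituent locant set {4,4,5} is lower than {4,5,5} at the first point of difference.
This places ethyl groups at C-4 and C-5; a methyl group at C-4.
Prefixes are listed alphabetically: ethyl, methyl.
Assembling the pieces gives 4,5-diethyl-4-methyloctane.

4,5-diethyl-4-methyloctane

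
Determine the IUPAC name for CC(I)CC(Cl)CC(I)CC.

4-chloro-2,6-diiodooctane

The longest carbon chain is 8 atoms: the parent is octane.
Number the chain so that the substituent locant set {2,4,6} is lower than {3,5,7} at the first point of difference.
That gives a chloro group at C-4; iodo groups at C-2 and C-6.
Prefixes are listed alphabetically: chloro, iodo.
Assembling the pieces gives 4-chloro-2,6-diiodooctane.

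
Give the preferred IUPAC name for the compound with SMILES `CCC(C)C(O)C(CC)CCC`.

5-ethyl-3-methyloctan-4-ol

Counting along the main chain through the –OH group gives 8 carbons: the parent is octane.
The highest-priority functional group is an alcohol (–OH), so the name ends in -ol.
Choose the numbering such that numbering from this end puts the hydroxyl group at C-4 rather than C-5.
That gives the hydroxyl at C-4; an ethyl group at C-5; a methyl group at C-3.
The substituents are ordered alphabetically, ignoring any di-/tri- multipliers.
The name is 5-ethyl-3-methyloctan-4-ol.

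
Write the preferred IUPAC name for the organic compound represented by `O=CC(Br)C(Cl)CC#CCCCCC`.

2-bromo-3-chloroundec-5-ynal

The longest carbon chain that includes the –CHO group and the multiple bond has 11 carbons, so the parent hydride is undecane.
An aldehyde (terminal –CHO) is the principal characteristic group, giving the suffix -al.
There is one C≡C triple bond, indicated by the ending -yne.
Choose the numbering such that the aldehyde carbon is C-1 by definition.
This places the triple bond between C-5 and C-6; a bromo group at C-2; a chloro group at C-3.
Substituent prefixes are cited in alphabetical order (multiplying prefixes like di-/tri- are ignored for ordering).
The name is 2-bromo-3-chloroundec-5-ynal.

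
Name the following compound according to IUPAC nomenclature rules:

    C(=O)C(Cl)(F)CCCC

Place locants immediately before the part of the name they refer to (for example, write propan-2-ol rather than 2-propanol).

The longest chain bearing the –CHO group is 6 carbons long (hexane).
The highest-priority functional group is an aldehyde (terminal –CHO), so the name ends in -al.
The numbering direction is chosen so that the aldehyde carbon is C-1 by definition.
With this numbering: a chloro group at C-2; a fluoro group at C-2.
Substituent prefixes are cited in alphabetical order (multiplying prefixes like di-/tri- are ignored for ordering).
The name is 2-chloro-2-fluorohexanal.

2-chloro-2-fluorohexanal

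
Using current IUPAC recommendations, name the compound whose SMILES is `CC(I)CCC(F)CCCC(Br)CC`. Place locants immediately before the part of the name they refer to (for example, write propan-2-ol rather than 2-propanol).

The longest carbon chain is 11 atoms: the parent is undecane.
Number the chain so that the substituent locant set {2,5,9} is lower than {3,7,10} at the first point of difference.
With this numbering: a bromo group at C-9; a fluoro group at C-5; an iodo group at C-2.
The substituents are ordered alphabetically, ignoring any di-/tri- multipliers.
Putting it together: 9-bromo-5-fluoro-2-iodoundecane.

9-bromo-5-fluoro-2-iodoundecane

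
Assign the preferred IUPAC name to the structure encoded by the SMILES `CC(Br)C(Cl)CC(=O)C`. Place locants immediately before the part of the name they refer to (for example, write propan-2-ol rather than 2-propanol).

5-bromo-4-chlorohexan-2-one

The longest chain bearing the carbonyl is 6 carbons long (hexane).
A ketone (C=O on an internal carbon) is the principal characteristic group, giving the suffix -one.
Choose the numbering such that numbering from this end puts the carbonyl group at C-2 rather than C-5.
With this numbering: the carbonyl at C-2; a bromo group at C-5; a chloro group at C-4.
The substituents are ordered alphabetically, ignoring any di-/tri- multipliers.
The name is 5-bromo-4-chlorohexan-2-one.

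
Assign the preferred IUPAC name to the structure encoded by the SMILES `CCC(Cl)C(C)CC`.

The longest continuous carbon chain has 6 atoms, so the parent hydride is hexane.
Number the chain so that the locant sets are identical either way, so the alphabetically earlier chloro substituent takes the lower locant (3 rather than 4).
With this numbering: a chloro group at C-3; a methyl group at C-4.
Prefixes are listed alphabetically: chloro, methyl.
Assembling the pieces gives 3-chloro-4-methylhexane.

3-chloro-4-methylhexane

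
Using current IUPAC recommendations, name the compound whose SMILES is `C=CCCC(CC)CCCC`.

5-ethylnon-1-ene

The longest carbon chain that includes the multiple bond has 9 carbons, so the parent hydride is nonane.
A C=C double bond in the chain gives the infix -ene-.
Number the chain so that numbering from this end puts the double bond at C-1 rather than C-8.
With this numbering: the double bond between C-1 and C-2; an ethyl group at C-5.
The name is 5-ethylnon-1-ene.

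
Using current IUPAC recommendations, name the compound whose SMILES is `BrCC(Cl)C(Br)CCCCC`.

The longest carbon chain is 8 atoms: the parent is octane.
Number the chain so that the substituent locant set {1,2,3} is lower than {6,7,8} at the first point of difference.
That gives bromo groups at C-1 and C-3; a chloro group at C-2.
Substituent prefixes are cited in alphabetical order (multiplying prefixes like di-/tri- are ignored for ordering).
Putting it together: 1,3-dibromo-2-chlorooctane.

1,3-dibromo-2-chlorooctane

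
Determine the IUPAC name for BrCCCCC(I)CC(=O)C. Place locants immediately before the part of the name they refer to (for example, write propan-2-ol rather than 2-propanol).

The longest chain bearing the carbonyl is 8 carbons long (octane).
A ketone (C=O on an internal carbon) is the principal characteristic group, giving the suffix -one.
Choose the numbering such that numbering from this end puts the carbonyl group at C-2 rather than C-7.
That gives the carbonyl at C-2; a bromo group at C-8; an iodo group at C-4.
Prefixes are listed alphabetically: bromo, iodo.
The name is 8-bromo-4-iodooctan-2-one.

8-bromo-4-iodooctan-2-one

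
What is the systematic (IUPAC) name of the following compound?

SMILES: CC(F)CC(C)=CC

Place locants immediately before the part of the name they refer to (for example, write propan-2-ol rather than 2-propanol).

The longest chain bearing the multiple bond is 6 carbons long (hexane).
A C=C double bond in the chain gives the infix -ene-.
Number the chain so that numbering from this end puts the double bond at C-2 rather than C-4.
That gives the double bond between C-2 and C-3; a fluoro group at C-5; a methyl group at C-3.
Prefixes are listed alphabetically: fluoro, methyl.
Assembling the pieces gives 5-fluoro-3-methylhex-2-ene.

5-fluoro-3-methylhex-2-ene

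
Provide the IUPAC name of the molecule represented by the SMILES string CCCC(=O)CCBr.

1-bromohexan-3-one

Counting along the main chain through the carbonyl gives 6 carbons: the parent is hexane.
The highest-priority functional group is a ketone (C=O on an internal carbon), so the name ends in -one.
The numbering direction is chosen so that numbering from this end puts the carbonyl group at C-3 rather than C-4.
With this numbering: the carbonyl at C-3; a bromo group at C-1.
Assembling the pieces gives 1-bromohexan-3-one.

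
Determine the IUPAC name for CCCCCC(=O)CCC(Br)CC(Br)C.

The longest carbon chain that includes the carbonyl has 12 carbons, so the parent hydride is dodecane.
The principal characteristic group is a ketone (C=O on an internal carbon), named with the suffix -one.
Number the chain so that numbering from this end puts the carbonyl group at C-6 rather than C-7.
This places the carbonyl at C-6; bromo groups at C-9 and C-11.
The name is 9,11-dibromododecan-6-one.

9,11-dibromododecan-6-one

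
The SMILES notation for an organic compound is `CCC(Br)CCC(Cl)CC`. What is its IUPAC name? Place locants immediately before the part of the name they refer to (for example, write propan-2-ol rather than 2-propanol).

3-bromo-6-chlorooctane

The longest continuous carbon chain has 8 atoms, so the parent hydride is octane.
Choose the numbering such that the locant sets are identical either way, so the alphabetically earlier bromo substituent takes the lower locant (3 rather than 6).
That gives a bromo group at C-3; a chloro group at C-6.
The substituents are ordered alphabetically, ignoring any di-/tri- multipliers.
Putting it together: 3-bromo-6-chlorooctane.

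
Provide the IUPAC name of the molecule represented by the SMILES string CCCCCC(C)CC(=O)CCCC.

7-methyldodecan-5-one

The longest chain bearing the carbonyl is 12 carbons long (dodecane).
The principal characteristic group is a ketone (C=O on an internal carbon), named with the suffix -one.
Choose the numbering such that numbering from this end puts the carbonyl group at C-5 rather than C-8.
With this numbering: the carbonyl at C-5; a methyl group at C-7.
Putting it together: 7-methyldodecan-5-one.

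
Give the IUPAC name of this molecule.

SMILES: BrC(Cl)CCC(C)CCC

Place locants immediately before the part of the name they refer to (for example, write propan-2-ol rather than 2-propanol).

The parent chain contains 7 carbons (heptane).
Number the chain so that the substituent locant set {1,1,4} is lower than {4,7,7} at the first point of difference.
This places a bromo group at C-1; a chloro group at C-1; a methyl group at C-4.
The substituents are ordered alphabetically, ignoring any di-/tri- multipliers.
The name is 1-bromo-1-chloro-4-methylheptane.

1-bromo-1-chloro-4-methylheptane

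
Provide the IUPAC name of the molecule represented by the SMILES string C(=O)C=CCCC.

hex-2-enal

The longest carbon chain that includes the –CHO group and the multiple bond has 6 carbons, so the parent hydride is hexane.
An aldehyde (terminal –CHO) is the principal characteristic group, giving the suffix -al.
The chain contains a C=C double bond, so the unsaturation ending is -ene.
Number the chain so that the aldehyde carbon is C-1 by definition.
This places the double bond between C-2 and C-3.
Assembling the pieces gives hex-2-enal.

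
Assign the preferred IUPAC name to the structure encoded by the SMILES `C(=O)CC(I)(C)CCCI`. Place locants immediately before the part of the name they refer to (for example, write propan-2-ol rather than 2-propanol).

3,6-diiodo-3-methylhexanal

Counting along the main chain through the –CHO group gives 6 carbons: the parent is hexane.
The principal characteristic group is an aldehyde (terminal –CHO), named with the suffix -al.
The numbering direction is chosen so that the aldehyde carbon is C-1 by definition.
That gives iodo groups at C-3 and C-6; a methyl group at C-3.
The substituents are ordered alphabetically, ignoring any di-/tri- multipliers.
Putting it together: 3,6-diiodo-3-methylhexanal.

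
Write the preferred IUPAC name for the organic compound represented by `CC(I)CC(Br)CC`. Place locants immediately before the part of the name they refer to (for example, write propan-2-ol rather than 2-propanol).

4-bromo-2-iodohexane

The parent chain contains 6 carbons (hexane).
Choose the numbering such that the substituent locant set {2,4} is lower than {3,5} at the first point of difference.
With this numbering: a bromo group at C-4; an iodo group at C-2.
The substituents are ordered alphabetically, ignoring any di-/tri- multipliers.
Putting it together: 4-bromo-2-iodohexane.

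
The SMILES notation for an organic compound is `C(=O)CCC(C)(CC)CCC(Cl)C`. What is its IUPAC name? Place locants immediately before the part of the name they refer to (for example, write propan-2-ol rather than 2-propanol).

7-chloro-4-ethyl-4-methyloctanal

The longest chain bearing the –CHO group is 8 carbons long (octane).
The highest-priority functional group is an aldehyde (terminal –CHO), so the name ends in -al.
Choose the numbering such that the aldehyde carbon is C-1 by definition.
This places a chloro group at C-7; an ethyl group at C-4; a methyl group at C-4.
Substituent prefixes are cited in alphabetical order (multiplying prefixes like di-/tri- are ignored for ordering).
Putting it together: 7-chloro-4-ethyl-4-methyloctanal.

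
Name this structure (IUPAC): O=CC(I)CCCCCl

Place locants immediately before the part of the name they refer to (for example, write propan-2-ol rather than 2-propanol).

6-chloro-2-iodohexanal

The longest carbon chain that includes the –CHO group has 6 carbons, so the parent hydride is hexane.
The principal characteristic group is an aldehyde (terminal –CHO), named with the suffix -al.
The numbering direction is chosen so that the aldehyde carbon is C-1 by definition.
This places a chloro group at C-6; an iodo group at C-2.
Prefixes are listed alphabetically: chloro, iodo.
The name is 6-chloro-2-iodohexanal.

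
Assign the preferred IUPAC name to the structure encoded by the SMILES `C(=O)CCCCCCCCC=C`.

The longest chain bearing the –CHO group and the multiple bond is 11 carbons long (undecane).
The principal characteristic group is an aldehyde (terminal –CHO), named with the suffix -al.
There is one C=C double bond, indicated by the ending -ene.
Number the chain so that the aldehyde carbon is C-1 by definition.
That gives the double bond between C-10 and C-11.
Putting it together: undec-10-enal.

undec-10-enal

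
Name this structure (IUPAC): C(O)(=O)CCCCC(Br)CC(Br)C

Counting along the main chain through the –COOH group gives 9 carbons: the parent is nonane.
A carboxylic acid (terminal –COOH) is the principal characteristic group, giving the suffix -oic acid.
Number the chain so that the carboxylic acid carbon is C-1 by definition.
That gives bromo groups at C-6 and C-8.
Putting it together: 6,8-dibromononanoic acid.

6,8-dibromononanoic acid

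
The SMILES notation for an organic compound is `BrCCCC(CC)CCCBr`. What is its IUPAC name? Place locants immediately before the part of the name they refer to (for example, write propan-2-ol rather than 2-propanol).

1,7-dibromo-4-ethylheptane

The longest carbon chain is 7 atoms: the parent is heptane.
Numbering from either end gives identical locants here.
With this numbering: bromo groups at C-1 and C-7; an ethyl group at C-4.
Prefixes are listed alphabetically: bromo, ethyl.
The name is 1,7-dibromo-4-ethylheptane.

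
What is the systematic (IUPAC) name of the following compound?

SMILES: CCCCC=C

The longest chain bearing the multiple bond is 6 carbons long (hexane).
There is one C=C double bond, indicated by the ending -ene.
Number the chain so that numbering from this end puts the double bond at C-1 rather than C-5.
This places the double bond between C-1 and C-2.
Putting it together: hex-1-ene.

hex-1-ene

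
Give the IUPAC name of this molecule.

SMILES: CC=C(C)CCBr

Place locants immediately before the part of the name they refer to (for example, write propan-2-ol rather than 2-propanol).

The longest carbon chain that includes the multiple bond has 5 carbons, so the parent hydride is pentane.
A C=C double bond in the chain gives the infix -ene-.
Number the chain so that numbering from this end puts the double bond at C-2 rather than C-3.
With this numbering: the double bond between C-2 and C-3; a bromo group at C-5; a methyl group at C-3.
The substituents are ordered alphabetically, ignoring any di-/tri- multipliers.
Assembling the pieces gives 5-bromo-3-methylpent-2-ene.

5-bromo-3-methylpent-2-ene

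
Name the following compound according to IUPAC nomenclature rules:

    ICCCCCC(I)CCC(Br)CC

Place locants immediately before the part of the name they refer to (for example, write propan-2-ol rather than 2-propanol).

9-bromo-1,6-diiodoundecane

The parent chain contains 11 carbons (undecane).
Number the chain so that the substituent locant set {1,6,9} is lower than {3,6,11} at the first point of difference.
This places a bromo group at C-9; iodo groups at C-1 and C-6.
The substituents are ordered alphabetically, ignoring any di-/tri- multipliers.
The name is 9-bromo-1,6-diiodoundecane.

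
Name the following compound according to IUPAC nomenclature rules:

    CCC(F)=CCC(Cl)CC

6-chloro-3-fluorooct-3-ene

Counting along the main chain through the multiple bond gives 8 carbons: the parent is octane.
A C=C double bond in the chain gives the infix -ene-.
Choose the numbering such that numbering from this end puts the double bond at C-3 rather than C-5.
With this numbering: the double bond between C-3 and C-4; a chloro group at C-6; a fluoro group at C-3.
The substituents are ordered alphabetically, ignoring any di-/tri- multipliers.
The name is 6-chloro-3-fluorooct-3-ene.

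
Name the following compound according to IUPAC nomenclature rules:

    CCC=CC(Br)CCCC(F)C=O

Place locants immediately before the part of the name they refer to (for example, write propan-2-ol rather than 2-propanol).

6-bromo-2-fluorodec-7-enal

Counting along the main chain through the –CHO group and the multiple bond gives 10 carbons: the parent is decane.
The principal characteristic group is an aldehyde (terminal –CHO), named with the suffix -al.
There is one C=C double bond, indicated by the ending -ene.
Number the chain so that the aldehyde carbon is C-1 by definition.
That gives the double bond between C-7 and C-8; a bromo group at C-6; a fluoro group at C-2.
Substituent prefixes are cited in alphabetical order (multiplying prefixes like di-/tri- are ignored for ordering).
Putting it together: 6-bromo-2-fluorodec-7-enal.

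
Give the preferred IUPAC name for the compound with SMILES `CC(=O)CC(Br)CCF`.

The longest chain bearing the carbonyl is 6 carbons long (hexane).
A ketone (C=O on an internal carbon) is the principal characteristic group, giving the suffix -one.
Choose the numbering such that numbering from this end puts the carbonyl group at C-2 rather than C-5.
That gives the carbonyl at C-2; a bromo group at C-4; a fluoro group at C-6.
Substituent prefixes are cited in alphabetical order (multiplying prefixes like di-/tri- are ignored for ordering).
Assembling the pieces gives 4-bromo-6-fluorohexan-2-one.

4-bromo-6-fluorohexan-2-one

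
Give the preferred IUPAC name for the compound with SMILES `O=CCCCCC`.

hexanal

The longest carbon chain that includes the –CHO group has 6 carbons, so the parent hydride is hexane.
An aldehyde (terminal –CHO) is the principal characteristic group, giving the suffix -al.
Number the chain so that the aldehyde carbon is C-1 by definition.
The name is hexanal.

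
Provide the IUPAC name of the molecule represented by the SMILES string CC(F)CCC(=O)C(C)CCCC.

The longest carbon chain that includes the carbonyl has 10 carbons, so the parent hydride is decane.
A ketone (C=O on an internal carbon) is the principal characteristic group, giving the suffix -one.
Number the chain so that numbering from this end puts the carbonyl group at C-5 rather than C-6.
That gives the carbonyl at C-5; a fluoro group at C-2; a methyl group at C-6.
Substituent prefixes are cited in alphabetical order (multiplying prefixes like di-/tri- are ignored for ordering).
The name is 2-fluoro-6-methyldecan-5-one.

2-fluoro-6-methyldecan-5-one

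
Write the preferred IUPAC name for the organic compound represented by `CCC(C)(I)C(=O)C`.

3-iodo-3-methylpentan-2-one

Counting along the main chain through the carbonyl gives 5 carbons: the parent is pentane.
A ketone (C=O on an internal carbon) is the principal characteristic group, giving the suffix -one.
Number the chain so that numbering from this end puts the carbonyl group at C-2 rather than C-4.
That gives the carbonyl at C-2; an iodo group at C-3; a methyl group at C-3.
Prefixes are listed alphabetically: iodo, methyl.
Putting it together: 3-iodo-3-methylpentan-2-one.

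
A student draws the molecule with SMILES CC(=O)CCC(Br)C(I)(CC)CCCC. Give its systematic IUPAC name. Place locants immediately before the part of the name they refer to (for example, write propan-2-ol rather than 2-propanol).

5-bromo-6-ethyl-6-iododecan-2-one

Counting along the main chain through the carbonyl gives 10 carbons: the parent is decane.
A ketone (C=O on an internal carbon) is the principal characteristic group, giving the suffix -one.
The numbering direction is chosen so that numbering from this end puts the carbonyl group at C-2 rather than C-9.
That gives the carbonyl at C-2; a bromo group at C-5; an ethyl group at C-6; an iodo group at C-6.
The substituents are ordered alphabetically, ignoring any di-/tri- multipliers.
Assembling the pieces gives 5-bromo-6-ethyl-6-iododecan-2-one.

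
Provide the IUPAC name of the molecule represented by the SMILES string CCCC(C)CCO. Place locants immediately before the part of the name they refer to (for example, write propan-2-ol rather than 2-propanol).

3-methylhexan-1-ol

Counting along the main chain through the –OH group gives 6 carbons: the parent is hexane.
The principal characteristic group is an alcohol (–OH), named with the suffix -ol.
Choose the numbering such that numbering from this end puts the hydroxyl group at C-1 rather than C-6.
That gives the hydroxyl at C-1; a methyl group at C-3.
The name is 3-methylhexan-1-ol.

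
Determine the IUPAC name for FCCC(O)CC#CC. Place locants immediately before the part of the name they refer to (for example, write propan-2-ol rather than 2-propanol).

The longest chain bearing the –OH group and the multiple bond is 7 carbons long (heptane).
The highest-priority functional group is an alcohol (–OH), so the name ends in -ol.
A C≡C triple bond in the chain gives the infix -yne-.
Number the chain so that numbering from this end puts the hydroxyl group at C-3 rather than C-5.
With this numbering: the hydroxyl at C-3; the triple bond between C-5 and C-6; a fluoro group at C-1.
The name is 1-fluorohept-5-yn-3-ol.

1-fluorohept-5-yn-3-ol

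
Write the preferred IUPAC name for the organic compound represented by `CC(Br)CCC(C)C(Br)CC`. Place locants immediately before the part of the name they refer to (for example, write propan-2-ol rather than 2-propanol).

The parent chain contains 8 carbons (octane).
Choose the numbering such that the substituent locant set {2,5,6} is lower than {3,4,7} at the first point of difference.
This places bromo groups at C-2 and C-6; a methyl group at C-5.
Prefixes are listed alphabetically: bromo, methyl.
Assembling the pieces gives 2,6-dibromo-5-methyloctane.

2,6-dibromo-5-methyloctane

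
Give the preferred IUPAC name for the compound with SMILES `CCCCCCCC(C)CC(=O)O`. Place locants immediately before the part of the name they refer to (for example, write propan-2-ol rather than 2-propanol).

The longest carbon chain that includes the –COOH group has 10 carbons, so the parent hydride is decane.
The principal characteristic group is a carboxylic acid (terminal –COOH), named with the suffix -oic acid.
Number the chain so that the carboxylic acid carbon is C-1 by definition.
This places a methyl group at C-3.
Assembling the pieces gives 3-methyldecanoic acid.

3-methyldecanoic acid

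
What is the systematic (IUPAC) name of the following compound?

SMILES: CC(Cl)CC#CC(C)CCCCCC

Counting along the main chain through the multiple bond gives 12 carbons: the parent is dodecane.
The chain contains a C≡C triple bond, so the unsaturation ending is -yne.
Number the chain so that numbering from this end puts the triple bond at C-4 rather than C-8.
With this numbering: the triple bond between C-4 and C-5; a chloro group at C-2; a methyl group at C-6.
The substituents are ordered alphabetically, ignoring any di-/tri- multipliers.
Assembling the pieces gives 2-chloro-6-methyldodec-4-yne.

2-chloro-6-methyldodec-4-yne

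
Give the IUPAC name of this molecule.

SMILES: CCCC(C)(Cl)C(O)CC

Counting along the main chain through the –OH group gives 7 carbons: the parent is heptane.
The highest-priority functional group is an alcohol (–OH), so the name ends in -ol.
Number the chain so that numbering from this end puts the hydroxyl group at C-3 rather than C-5.
With this numbering: the hydroxyl at C-3; a chloro group at C-4; a methyl group at C-4.
Prefixes are listed alphabetically: chloro, methyl.
Putting it together: 4-chloro-4-methylheptan-3-ol.

4-chloro-4-methylheptan-3-ol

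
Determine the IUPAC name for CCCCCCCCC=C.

dec-1-ene

The longest chain bearing the multiple bond is 10 carbons long (decane).
The chain contains a C=C double bond, so the unsaturation ending is -ene.
Number the chain so that numbering from this end puts the double bond at C-1 rather than C-9.
With this numbering: the double bond between C-1 and C-2.
The name is dec-1-ene.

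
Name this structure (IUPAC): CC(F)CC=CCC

6-fluorohept-3-ene

The longest carbon chain that includes the multiple bond has 7 carbons, so the parent hydride is heptane.
A C=C double bond in the chain gives the infix -ene-.
The numbering direction is chosen so that numbering from this end puts the double bond at C-3 rather than C-4.
With this numbering: the double bond between C-3 and C-4; a fluoro group at C-6.
Putting it together: 6-fluorohept-3-ene.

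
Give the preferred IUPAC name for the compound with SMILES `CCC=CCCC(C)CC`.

7-methylnon-3-ene

The longest carbon chain that includes the multiple bond has 9 carbons, so the parent hydride is nonane.
A C=C double bond in the chain gives the infix -ene-.
Number the chain so that numbering from this end puts the double bond at C-3 rather than C-6.
This places the double bond between C-3 and C-4; a methyl group at C-7.
Putting it together: 7-methylnon-3-ene.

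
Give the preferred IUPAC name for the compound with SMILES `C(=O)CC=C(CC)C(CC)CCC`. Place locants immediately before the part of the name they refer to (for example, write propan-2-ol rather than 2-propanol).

Counting along the main chain through the –CHO group and the multiple bond gives 8 carbons: the parent is octane.
The highest-priority functional group is an aldehyde (terminal –CHO), so the name ends in -al.
There is one C=C double bond, indicated by the ending -ene.
The numbering direction is chosen so that the aldehyde carbon is C-1 by definition.
This places the double bond between C-3 and C-4; ethyl groups at C-4 and C-5.
Assembling the pieces gives 4,5-diethyloct-3-enal.

4,5-diethyloct-3-enal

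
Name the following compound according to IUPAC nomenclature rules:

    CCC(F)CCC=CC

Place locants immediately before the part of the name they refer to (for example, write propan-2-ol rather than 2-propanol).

The longest carbon chain that includes the multiple bond has 8 carbons, so the parent hydride is octane.
A C=C double bond in the chain gives the infix -ene-.
Number the chain so that numbering from this end puts the double bond at C-2 rather than C-6.
That gives the double bond between C-2 and C-3; a fluoro group at C-6.
Putting it together: 6-fluorooct-2-ene.

6-fluorooct-2-ene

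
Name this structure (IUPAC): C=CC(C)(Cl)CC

The longest chain bearing the multiple bond is 5 carbons long (pentane).
A C=C double bond in the chain gives the infix -ene-.
Number the chain so that numbering from this end puts the double bond at C-1 rather than C-4.
That gives the double bond between C-1 and C-2; a chloro group at C-3; a methyl group at C-3.
The substituents are ordered alphabetically, ignoring any di-/tri- multipliers.
Putting it together: 3-chloro-3-methylpent-1-ene.

3-chloro-3-methylpent-1-ene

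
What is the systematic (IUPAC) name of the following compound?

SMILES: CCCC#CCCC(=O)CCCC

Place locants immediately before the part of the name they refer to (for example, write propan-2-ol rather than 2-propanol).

dodec-8-yn-5-one

The longest carbon chain that includes the carbonyl and the multiple bond has 12 carbons, so the parent hydride is dodecane.
The principal characteristic group is a ketone (C=O on an internal carbon), named with the suffix -one.
A C≡C triple bond in the chain gives the infix -yne-.
The numbering direction is chosen so that numbering from this end puts the carbonyl group at C-5 rather than C-8.
With this numbering: the carbonyl at C-5; the triple bond between C-8 and C-9.
The name is dodec-8-yn-5-one.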